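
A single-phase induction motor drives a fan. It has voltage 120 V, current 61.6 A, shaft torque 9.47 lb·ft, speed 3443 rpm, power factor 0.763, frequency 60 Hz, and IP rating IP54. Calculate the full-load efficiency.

82.1 %

τ = 9.47 lb·ft × 1.356 = 12.84 N·m
ω = 2π × 3443/60 = 360.6 rad/s; P_out = τω = 12.84 × 360.6 = 4630 W
P_in = V·I·cosφ = 120 × 61.6 × 0.763 = 5640 W
η = P_out / P_in = 4630 / 5640 = 0.821 = 82.1%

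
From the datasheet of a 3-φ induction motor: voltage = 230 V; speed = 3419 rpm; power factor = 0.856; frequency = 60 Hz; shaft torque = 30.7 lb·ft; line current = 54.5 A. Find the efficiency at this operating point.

80.2 %

τ = 30.7 lb·ft × 1.356 = 41.63 N·m
ω = 2π × 3419/60 = 358 rad/s; P_out = τω = 41.63 × 358 = 14904 W
P_in = √3·V_L·I_L·cosφ = 1.732 × 230 × 54.5 × 0.856 = 18584 W
η = P_out / P_in = 14904 / 18584 = 0.802 = 80.2%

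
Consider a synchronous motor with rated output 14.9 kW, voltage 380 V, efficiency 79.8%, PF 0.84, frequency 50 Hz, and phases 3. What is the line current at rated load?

P_out = 14.9 kW = 14900 W
P_in = P_out / η = 14900 / 0.798 = 18672 W
I_L = P_in / (√3·V_L·cosφ) = 18672 / (1.732 × 380 × 0.84) = 33.8 A

33.8 A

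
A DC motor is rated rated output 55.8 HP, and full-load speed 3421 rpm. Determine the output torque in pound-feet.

85.7 lb·ft

P_out = 55.8 × 746 = 41627 W
ω = 2π × 3421/60 = 358.2 rad/s
τ = P_out/ω = 41627/358.2 = 116.2 N·m
In lb·ft: 116.2/1.356 = 85.7 lb·ft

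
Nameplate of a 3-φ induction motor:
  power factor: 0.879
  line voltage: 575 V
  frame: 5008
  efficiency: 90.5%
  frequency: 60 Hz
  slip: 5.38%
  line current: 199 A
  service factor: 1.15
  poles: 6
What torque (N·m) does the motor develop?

1330 N·m

P_in = √3·V·I·cosφ = 1.732 × 575 × 199 × 0.879 = 174204 W
P_out = η·P_in = 0.905 × 174204 = 157655 W
n_s = 120×60/6 = 1200 rpm; n = 1200×(1−0.0538) = 1135 rpm
ω = 2π×1135/60 = 118.9 rad/s
τ = P_out/ω = 157655/118.9 = 1330 N·m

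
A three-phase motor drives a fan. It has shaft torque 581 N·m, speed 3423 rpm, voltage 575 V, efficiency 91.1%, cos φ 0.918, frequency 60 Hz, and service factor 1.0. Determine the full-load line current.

250 A

ω = 2π×3423/60 = 358.5 rad/s; P_out = τω = 581 × 358.5 = 208289 W
P_in = P_out / η = 208289 / 0.911 = 228638 W
I_L = P_in / (√3·V_L·cosφ) = 228638 / (1.732 × 575 × 0.918) = 250 A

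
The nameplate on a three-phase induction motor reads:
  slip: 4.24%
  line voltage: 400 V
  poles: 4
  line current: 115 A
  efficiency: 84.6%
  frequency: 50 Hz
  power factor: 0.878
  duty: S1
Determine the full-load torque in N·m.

393 N·m

P_in = √3·V·I·cosφ = 1.732 × 400 × 115 × 0.878 = 69952 W
P_out = η·P_in = 0.846 × 69952 = 59179 W
n_s = 120×50/4 = 1500 rpm; n = 1500×(1−0.0424) = 1436 rpm
ω = 2π×1436/60 = 150.4 rad/s
τ = P_out/ω = 59179/150.4 = 393 N·m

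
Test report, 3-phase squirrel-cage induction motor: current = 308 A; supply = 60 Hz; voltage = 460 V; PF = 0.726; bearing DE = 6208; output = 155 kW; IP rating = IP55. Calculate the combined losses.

23200 W

P_in = √3·V·I·cosφ = 1.732×460×308×0.726 = 178153 W
P_out = 155000 W
Losses = P_in − P_out = 178153 − 155000 = 23153 W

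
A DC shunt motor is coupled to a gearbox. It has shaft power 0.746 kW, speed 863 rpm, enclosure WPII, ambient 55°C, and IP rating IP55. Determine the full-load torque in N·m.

ω = 2π × 863/60 = 90.37 rad/s
τ = P/ω = 746/90.37 = 8.25 N·m

8.25 N·m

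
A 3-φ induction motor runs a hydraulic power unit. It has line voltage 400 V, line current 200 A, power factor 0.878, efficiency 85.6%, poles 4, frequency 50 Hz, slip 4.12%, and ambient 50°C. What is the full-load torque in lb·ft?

P_in = √3·V·I·cosφ = 1.732 × 400 × 200 × 0.878 = 121656 W
P_out = η·P_in = 0.856 × 121656 = 104138 W
n_s = 120×50/4 = 1500 rpm; n = 1500×(1−0.0412) = 1438 rpm
ω = 2π×1438/60 = 150.6 rad/s
τ = P_out/ω = 104138/150.6 = 691.5 N·m
In lb·ft: 691.5/1.356 = 510 lb·ft

510 lb·ft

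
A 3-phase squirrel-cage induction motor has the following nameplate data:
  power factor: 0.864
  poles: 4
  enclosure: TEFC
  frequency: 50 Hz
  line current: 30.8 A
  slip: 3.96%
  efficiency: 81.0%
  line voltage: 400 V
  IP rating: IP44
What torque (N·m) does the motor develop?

99 N·m

P_in = √3·V·I·cosφ = 1.732 × 400 × 30.8 × 0.864 = 18436 W
P_out = η·P_in = 0.81 × 18436 = 14933 W
n_s = 120×50/4 = 1500 rpm; n = 1500×(1−0.0396) = 1441 rpm
ω = 2π×1441/60 = 150.9 rad/s
τ = P_out/ω = 14933/150.9 = 99 N·m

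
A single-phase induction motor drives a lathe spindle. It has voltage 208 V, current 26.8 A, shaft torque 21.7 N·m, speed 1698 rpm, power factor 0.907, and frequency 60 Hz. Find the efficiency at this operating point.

76.3 %

ω = 2π × 1698/60 = 177.8 rad/s; P_out = τω = 21.7 × 177.8 = 3858 W
P_in = V·I·cosφ = 208 × 26.8 × 0.907 = 5056 W
η = P_out / P_in = 3858 / 5056 = 0.763 = 76.3%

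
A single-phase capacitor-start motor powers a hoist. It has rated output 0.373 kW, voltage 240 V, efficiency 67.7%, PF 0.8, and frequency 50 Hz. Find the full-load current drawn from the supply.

2.87 A

P_out = 0.373 kW = 373 W
P_in = P_out / η = 373 / 0.677 = 551 W
I = P_in / (V·cosφ) = 551 / (240 × 0.8) = 2.87 A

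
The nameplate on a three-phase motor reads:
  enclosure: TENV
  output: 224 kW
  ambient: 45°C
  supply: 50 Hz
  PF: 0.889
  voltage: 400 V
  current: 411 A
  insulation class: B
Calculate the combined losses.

P_in = √3·V·I·cosφ = 1.732×400×411×0.889 = 253135 W
P_out = 224000 W
Losses = P_in − P_out = 253135 − 224000 = 29135 W

29100 W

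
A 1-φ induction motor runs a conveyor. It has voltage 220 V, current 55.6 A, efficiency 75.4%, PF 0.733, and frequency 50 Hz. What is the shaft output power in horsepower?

P_in = V·I·cosφ = 220 × 55.6 × 0.733 = 8966 W
P_out = η·P_in = 0.754 × 8966 = 6760 W
= 6760/746 = 9.06 HP

9.06 HP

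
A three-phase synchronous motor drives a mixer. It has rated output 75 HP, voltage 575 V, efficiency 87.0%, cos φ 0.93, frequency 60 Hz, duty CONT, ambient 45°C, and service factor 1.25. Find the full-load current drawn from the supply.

P_out = 75 × 746 = 55950 W
P_in = P_out / η = 55950 / 0.870 = 64310 W
I_L = P_in / (√3·V_L·cosφ) = 64310 / (1.732 × 575 × 0.93) = 69.4 A

69.4 A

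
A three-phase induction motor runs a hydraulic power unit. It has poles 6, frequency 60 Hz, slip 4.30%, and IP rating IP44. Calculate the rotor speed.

1148 rpm

n_s = 120f/p = 120×60/6 = 1200 rpm
n = n_s(1 − s) = 1200 × (1 − 0.043) = 1148 rpm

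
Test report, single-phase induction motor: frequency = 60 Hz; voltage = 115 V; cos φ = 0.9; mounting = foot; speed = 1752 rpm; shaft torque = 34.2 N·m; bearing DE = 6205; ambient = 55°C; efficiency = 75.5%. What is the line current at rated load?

80.3 A

ω = 2π×1752/60 = 183.5 rad/s; P_out = τω = 34.2 × 183.5 = 6276 W
P_in = P_out / η = 6276 / 0.755 = 8313 W
I = P_in / (V·cosφ) = 8313 / (115 × 0.9) = 80.3 A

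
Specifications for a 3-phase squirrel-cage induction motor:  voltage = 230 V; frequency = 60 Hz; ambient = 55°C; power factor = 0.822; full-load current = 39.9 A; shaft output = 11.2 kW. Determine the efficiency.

P_out = 11.2 kW = 11200 W
P_in = √3·V_L·I_L·cosφ = 1.732 × 230 × 39.9 × 0.822 = 13065 W
η = P_out / P_in = 11200 / 13065 = 0.857 = 85.7%

85.7 %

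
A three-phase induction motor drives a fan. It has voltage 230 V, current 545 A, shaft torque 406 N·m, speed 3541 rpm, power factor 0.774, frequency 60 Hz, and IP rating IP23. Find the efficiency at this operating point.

ω = 2π × 3541/60 = 370.8 rad/s; P_out = τω = 406 × 370.8 = 150545 W
P_in = √3·V_L·I_L·cosφ = 1.732 × 230 × 545 × 0.774 = 168040 W
η = P_out / P_in = 150545 / 168040 = 0.896 = 89.6%

89.6 %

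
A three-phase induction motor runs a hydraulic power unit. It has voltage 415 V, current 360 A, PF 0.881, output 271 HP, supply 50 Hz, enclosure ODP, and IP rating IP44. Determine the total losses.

25800 W

P_in = √3·V·I·cosφ = 1.732×415×360×0.881 = 227968 W
P_out = 271×746 = 202166 W
Losses = P_in − P_out = 227968 − 202166 = 25802 W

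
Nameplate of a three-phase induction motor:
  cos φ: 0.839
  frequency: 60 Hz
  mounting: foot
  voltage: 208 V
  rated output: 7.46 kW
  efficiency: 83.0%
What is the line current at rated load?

29.7 A

P_out = 7.46 kW = 7460 W
P_in = P_out / η = 7460 / 0.830 = 8988 W
I_L = P_in / (√3·V_L·cosφ) = 8988 / (1.732 × 208 × 0.839) = 29.7 A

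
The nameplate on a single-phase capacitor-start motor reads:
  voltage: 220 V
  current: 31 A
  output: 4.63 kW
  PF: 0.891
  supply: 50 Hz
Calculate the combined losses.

1.45 kW

P_in = V·I·cosφ = 220×31×0.891 = 6077 W
P_out = 4630 W
Losses = P_in − P_out = 6077 − 4630 = 1447 W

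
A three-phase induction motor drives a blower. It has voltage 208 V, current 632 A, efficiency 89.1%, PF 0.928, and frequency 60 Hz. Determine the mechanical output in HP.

P_in = √3·V·I·cosφ = 1.732 × 208 × 632 × 0.928 = 211289 W
P_out = η·P_in = 0.891 × 211289 = 188258 W
= 188258/746 = 252 HP

252 HP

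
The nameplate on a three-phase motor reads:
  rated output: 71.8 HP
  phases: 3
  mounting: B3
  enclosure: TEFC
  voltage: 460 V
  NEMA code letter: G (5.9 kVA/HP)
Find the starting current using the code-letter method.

S_LR = 5.9 × 71.8 = 423.62 kVA
I_LR = S_LR/(√3·V_L) = 423620/(1.732×460) = 532 A

532 A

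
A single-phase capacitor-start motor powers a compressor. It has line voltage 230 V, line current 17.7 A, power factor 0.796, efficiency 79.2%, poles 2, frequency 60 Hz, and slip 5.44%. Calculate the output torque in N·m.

P_in = V·I·cosφ = 230 × 17.7 × 0.796 = 3241 W
P_out = η·P_in = 0.792 × 3241 = 2567 W
n_s = 120×60/2 = 3600 rpm; n = 3600×(1−0.0544) = 3404 rpm
ω = 2π×3404/60 = 356.5 rad/s
τ = P_out/ω = 2567/356.5 = 7.2 N·m

7.2 N·m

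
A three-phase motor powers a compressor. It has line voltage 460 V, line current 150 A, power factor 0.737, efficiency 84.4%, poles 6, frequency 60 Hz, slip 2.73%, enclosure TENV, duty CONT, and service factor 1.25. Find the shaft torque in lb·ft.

P_in = √3·V·I·cosφ = 1.732 × 460 × 150 × 0.737 = 88077 W
P_out = η·P_in = 0.844 × 88077 = 74337 W
n_s = 120×60/6 = 1200 rpm; n = 1200×(1−0.0273) = 1167 rpm
ω = 2π×1167/60 = 122.2 rad/s
τ = P_out/ω = 74337/122.2 = 608.3 N·m
In lb·ft: 608.3/1.356 = 449 lb·ft

449 lb·ft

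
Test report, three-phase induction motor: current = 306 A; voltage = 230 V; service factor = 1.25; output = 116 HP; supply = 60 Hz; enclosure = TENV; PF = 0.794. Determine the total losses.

10.3 kW

P_in = √3·V·I·cosφ = 1.732×230×306×0.794 = 96787 W
P_out = 116×746 = 86536 W
Losses = P_in − P_out = 96787 − 86536 = 10251 W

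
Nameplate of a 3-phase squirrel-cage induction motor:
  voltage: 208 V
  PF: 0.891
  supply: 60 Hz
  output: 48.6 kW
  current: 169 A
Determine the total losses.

5.65 kW

P_in = √3·V·I·cosφ = 1.732×208×169×0.891 = 54247 W
P_out = 48600 W
Losses = P_in − P_out = 54247 − 48600 = 5647 W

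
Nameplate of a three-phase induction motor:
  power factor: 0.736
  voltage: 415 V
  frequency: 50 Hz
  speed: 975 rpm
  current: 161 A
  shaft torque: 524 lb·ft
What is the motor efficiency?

85.2 %

τ = 524 lb·ft × 1.356 = 710.5 N·m
ω = 2π × 975/60 = 102.1 rad/s; P_out = τω = 710.5 × 102.1 = 72542 W
P_in = √3·V_L·I_L·cosφ = 1.732 × 415 × 161 × 0.736 = 85173 W
η = P_out / P_in = 72542 / 85173 = 0.852 = 85.2%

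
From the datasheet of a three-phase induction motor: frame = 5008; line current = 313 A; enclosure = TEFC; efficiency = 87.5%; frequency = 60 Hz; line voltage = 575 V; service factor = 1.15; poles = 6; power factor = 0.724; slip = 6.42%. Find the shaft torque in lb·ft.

1240 lb·ft

P_in = √3·V·I·cosφ = 1.732 × 575 × 313 × 0.724 = 225683 W
P_out = η·P_in = 0.875 × 225683 = 197473 W
n_s = 120×60/6 = 1200 rpm; n = 1200×(1−0.0642) = 1123 rpm
ω = 2π×1123/60 = 117.6 rad/s
τ = P_out/ω = 197473/117.6 = 1679 N·m
In lb·ft: 1679/1.356 = 1240 lb·ft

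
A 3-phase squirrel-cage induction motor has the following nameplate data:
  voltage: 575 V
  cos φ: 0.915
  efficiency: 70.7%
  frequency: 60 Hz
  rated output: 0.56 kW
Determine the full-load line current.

P_out = 0.56 kW = 560 W
P_in = P_out / η = 560 / 0.707 = 792 W
I_L = P_in / (√3·V_L·cosφ) = 792 / (1.732 × 575 × 0.915) = 0.869 A

0.869 A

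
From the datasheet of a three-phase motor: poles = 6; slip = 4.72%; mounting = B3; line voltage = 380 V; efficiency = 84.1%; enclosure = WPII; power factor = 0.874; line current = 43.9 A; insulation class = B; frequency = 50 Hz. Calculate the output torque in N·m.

P_in = √3·V·I·cosφ = 1.732 × 380 × 43.9 × 0.874 = 25253 W
P_out = η·P_in = 0.841 × 25253 = 21238 W
n_s = 120×50/6 = 1000 rpm; n = 1000×(1−0.0472) = 953 rpm
ω = 2π×953/60 = 99.8 rad/s
τ = P_out/ω = 21238/99.8 = 213 N·m

213 N·m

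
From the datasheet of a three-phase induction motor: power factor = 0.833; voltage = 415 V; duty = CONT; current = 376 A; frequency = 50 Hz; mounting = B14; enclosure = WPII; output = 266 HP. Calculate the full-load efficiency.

88.1 %

P_out = 266 × 746 = 198436 W
P_in = √3·V_L·I_L·cosφ = 1.732 × 415 × 376 × 0.833 = 225128 W
η = P_out / P_in = 198436 / 225128 = 0.881 = 88.1%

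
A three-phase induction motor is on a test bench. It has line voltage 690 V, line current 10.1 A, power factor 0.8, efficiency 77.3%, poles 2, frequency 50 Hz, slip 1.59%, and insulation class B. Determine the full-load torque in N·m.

P_in = √3·V·I·cosφ = 1.732 × 690 × 10.1 × 0.8 = 9656 W
P_out = η·P_in = 0.773 × 9656 = 7464 W
n_s = 120×50/2 = 3000 rpm; n = 3000×(1−0.0159) = 2952 rpm
ω = 2π×2952/60 = 309.1 rad/s
τ = P_out/ω = 7464/309.1 = 24.1 N·m

24.1 N·m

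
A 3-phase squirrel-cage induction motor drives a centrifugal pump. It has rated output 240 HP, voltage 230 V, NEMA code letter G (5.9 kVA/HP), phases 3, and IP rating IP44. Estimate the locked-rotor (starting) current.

S_LR = 5.9 × 240 = 1416 kVA
I_LR = S_LR/(√3·V_L) = 1416000/(1.732×230) = 3550 A

3550 A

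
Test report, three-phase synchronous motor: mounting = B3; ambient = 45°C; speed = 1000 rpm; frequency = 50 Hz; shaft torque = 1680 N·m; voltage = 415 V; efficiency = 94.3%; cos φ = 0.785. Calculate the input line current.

ω = 2π×1000/60 = 104.7 rad/s; P_out = τω = 1680 × 104.7 = 175896 W
P_in = P_out / η = 175896 / 0.943 = 186528 W
I_L = P_in / (√3·V_L·cosφ) = 186528 / (1.732 × 415 × 0.785) = 331 A

331 A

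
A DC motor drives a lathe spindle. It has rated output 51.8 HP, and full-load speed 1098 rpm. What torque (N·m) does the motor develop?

P_out = 51.8 × 746 = 38643 W
ω = 2π × 1098/60 = 115 rad/s
τ = P_out/ω = 38643/115 = 336 N·m

336 N·m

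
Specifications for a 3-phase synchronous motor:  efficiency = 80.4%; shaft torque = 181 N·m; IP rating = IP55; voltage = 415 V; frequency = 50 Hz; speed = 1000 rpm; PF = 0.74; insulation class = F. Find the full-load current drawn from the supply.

ω = 2π×1000/60 = 104.7 rad/s; P_out = τω = 181 × 104.7 = 18951 W
P_in = P_out / η = 18951 / 0.804 = 23571 W
I_L = P_in / (√3·V_L·cosφ) = 23571 / (1.732 × 415 × 0.74) = 44.3 A

44.3 A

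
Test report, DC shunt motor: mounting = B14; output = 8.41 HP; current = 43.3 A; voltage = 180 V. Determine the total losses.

P_in = V·I = 180×43.3 = 7794 W
P_out = 8.41×746 = 6274 W
Losses = P_in − P_out = 7794 − 6274 = 1520 W

1.52 kW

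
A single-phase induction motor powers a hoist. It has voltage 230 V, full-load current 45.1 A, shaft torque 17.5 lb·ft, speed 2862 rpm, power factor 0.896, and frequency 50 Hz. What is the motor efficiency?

76.5 %

τ = 17.5 lb·ft × 1.356 = 23.73 N·m
ω = 2π × 2862/60 = 299.7 rad/s; P_out = τω = 23.73 × 299.7 = 7112 W
P_in = V·I·cosφ = 230 × 45.1 × 0.896 = 9294 W
η = P_out / P_in = 7112 / 9294 = 0.765 = 76.5%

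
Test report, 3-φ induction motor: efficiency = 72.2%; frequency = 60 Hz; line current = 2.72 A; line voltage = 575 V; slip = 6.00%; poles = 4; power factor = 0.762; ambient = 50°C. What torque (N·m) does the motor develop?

8.41 N·m

P_in = √3·V·I·cosφ = 1.732 × 575 × 2.72 × 0.762 = 2064 W
P_out = η·P_in = 0.722 × 2064 = 1490 W
n_s = 120×60/4 = 1800 rpm; n = 1800×(1−0.06) = 1692 rpm
ω = 2π×1692/60 = 177.2 rad/s
τ = P_out/ω = 1490/177.2 = 8.41 N·m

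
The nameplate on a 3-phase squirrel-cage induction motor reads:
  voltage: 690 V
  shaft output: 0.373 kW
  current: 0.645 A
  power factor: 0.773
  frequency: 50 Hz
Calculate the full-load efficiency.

P_out = 0.373 kW = 373 W
P_in = √3·V_L·I_L·cosφ = 1.732 × 690 × 0.645 × 0.773 = 596 W
η = P_out / P_in = 373 / 596 = 0.626 = 62.6%

62.6 %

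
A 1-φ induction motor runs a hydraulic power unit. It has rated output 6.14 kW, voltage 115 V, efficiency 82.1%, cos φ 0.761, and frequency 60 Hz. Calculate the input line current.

85.5 A

P_out = 6.14 kW = 6140 W
P_in = P_out / η = 6140 / 0.821 = 7479 W
I = P_in / (V·cosφ) = 7479 / (115 × 0.761) = 85.5 A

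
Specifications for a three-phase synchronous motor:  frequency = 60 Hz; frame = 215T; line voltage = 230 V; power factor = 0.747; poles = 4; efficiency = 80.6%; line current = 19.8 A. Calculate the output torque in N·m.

25.2 N·m

P_in = √3·V·I·cosφ = 1.732 × 230 × 19.8 × 0.747 = 5892 W
P_out = η·P_in = 0.806 × 5892 = 4749 W
n = n_s = 120×60/4 = 1800 rpm (synchronous)
ω = 2π×1800/60 = 188.5 rad/s
τ = P_out/ω = 4749/188.5 = 25.2 N·m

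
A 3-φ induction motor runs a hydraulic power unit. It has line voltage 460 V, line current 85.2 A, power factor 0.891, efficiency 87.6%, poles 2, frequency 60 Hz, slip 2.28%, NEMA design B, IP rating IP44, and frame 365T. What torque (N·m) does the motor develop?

144 N·m

P_in = √3·V·I·cosφ = 1.732 × 460 × 85.2 × 0.891 = 60482 W
P_out = η·P_in = 0.876 × 60482 = 52982 W
n_s = 120×60/2 = 3600 rpm; n = 3600×(1−0.0228) = 3518 rpm
ω = 2π×3518/60 = 368.4 rad/s
τ = P_out/ω = 52982/368.4 = 144 N·m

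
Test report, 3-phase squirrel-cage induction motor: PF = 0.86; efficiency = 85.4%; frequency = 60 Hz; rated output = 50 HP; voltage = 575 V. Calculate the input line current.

51 A

P_out = 50 × 746 = 37300 W
P_in = P_out / η = 37300 / 0.854 = 43677 W
I_L = P_in / (√3·V_L·cosφ) = 43677 / (1.732 × 575 × 0.86) = 51 A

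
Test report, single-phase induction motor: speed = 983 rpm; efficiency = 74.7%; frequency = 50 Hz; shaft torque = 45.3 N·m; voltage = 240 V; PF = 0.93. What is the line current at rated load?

28 A

ω = 2π×983/60 = 102.9 rad/s; P_out = τω = 45.3 × 102.9 = 4661 W
P_in = P_out / η = 4661 / 0.747 = 6240 W
I = P_in / (V·cosφ) = 6240 / (240 × 0.93) = 28 A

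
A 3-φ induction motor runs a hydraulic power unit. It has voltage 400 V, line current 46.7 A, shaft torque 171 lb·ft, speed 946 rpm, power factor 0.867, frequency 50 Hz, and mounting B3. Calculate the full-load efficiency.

81.9 %

τ = 171 lb·ft × 1.356 = 231.9 N·m
ω = 2π × 946/60 = 99.06 rad/s; P_out = τω = 231.9 × 99.06 = 22972 W
P_in = √3·V_L·I_L·cosφ = 1.732 × 400 × 46.7 × 0.867 = 28051 W
η = P_out / P_in = 22972 / 28051 = 0.819 = 81.9%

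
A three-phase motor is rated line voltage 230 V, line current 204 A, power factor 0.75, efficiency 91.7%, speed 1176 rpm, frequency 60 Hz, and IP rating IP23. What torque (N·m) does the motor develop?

P_in = √3·V·I·cosφ = 1.732 × 230 × 204 × 0.75 = 60949 W
P_out = η·P_in = 0.917 × 60949 = 55890 W
n = 1176 rpm
ω = 2π×1176/60 = 123.2 rad/s
τ = P_out/ω = 55890/123.2 = 454 N·m

454 N·m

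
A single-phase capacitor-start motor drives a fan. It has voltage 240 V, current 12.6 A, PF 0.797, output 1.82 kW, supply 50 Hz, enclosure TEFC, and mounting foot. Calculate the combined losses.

590 W

P_in = V·I·cosφ = 240×12.6×0.797 = 2410 W
P_out = 1820 W
Losses = P_in − P_out = 2410 − 1820 = 590 W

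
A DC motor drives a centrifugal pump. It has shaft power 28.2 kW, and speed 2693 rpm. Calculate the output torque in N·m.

ω = 2π × 2693/60 = 282 rad/s
τ = P/ω = 28200/282 = 100 N·m

100 N·m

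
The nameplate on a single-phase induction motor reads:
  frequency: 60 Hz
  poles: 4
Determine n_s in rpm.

1800 rpm

n_s = 120f/p = 120×60/4 = 1800 rpm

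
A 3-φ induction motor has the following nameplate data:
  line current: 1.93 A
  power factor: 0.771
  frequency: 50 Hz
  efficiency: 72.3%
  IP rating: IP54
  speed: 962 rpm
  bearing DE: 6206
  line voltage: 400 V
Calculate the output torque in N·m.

7.4 N·m

P_in = √3·V·I·cosφ = 1.732 × 400 × 1.93 × 0.771 = 1031 W
P_out = η·P_in = 0.723 × 1031 = 745 W
n = 962 rpm
ω = 2π×962/60 = 100.7 rad/s
τ = P_out/ω = 745/100.7 = 7.4 N·m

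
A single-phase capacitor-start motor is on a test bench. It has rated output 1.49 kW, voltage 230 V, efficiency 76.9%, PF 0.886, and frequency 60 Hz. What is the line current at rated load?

9.51 A

P_out = 1.49 kW = 1490 W
P_in = P_out / η = 1490 / 0.769 = 1938 W
I = P_in / (V·cosφ) = 1938 / (230 × 0.886) = 9.51 A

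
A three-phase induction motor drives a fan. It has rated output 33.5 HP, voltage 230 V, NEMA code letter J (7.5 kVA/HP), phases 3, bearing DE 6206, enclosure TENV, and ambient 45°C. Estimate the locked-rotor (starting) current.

S_LR = 7.5 × 33.5 = 251.25 kVA
I_LR = S_LR/(√3·V_L) = 251250/(1.732×230) = 631 A

631 A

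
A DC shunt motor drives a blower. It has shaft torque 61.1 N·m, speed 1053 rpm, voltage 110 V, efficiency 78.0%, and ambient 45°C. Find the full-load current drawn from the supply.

ω = 2π×1053/60 = 110.3 rad/s; P_out = τω = 61.1 × 110.3 = 6739 W
P_in = P_out / η = 6739 / 0.780 = 8640 W
I = P_in / V = 8640 / 110 = 78.5 A

78.5 A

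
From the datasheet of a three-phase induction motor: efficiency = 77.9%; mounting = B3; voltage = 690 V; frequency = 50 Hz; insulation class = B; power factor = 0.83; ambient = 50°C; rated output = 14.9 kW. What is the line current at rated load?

P_out = 14.9 kW = 14900 W
P_in = P_out / η = 14900 / 0.779 = 19127 W
I_L = P_in / (√3·V_L·cosφ) = 19127 / (1.732 × 690 × 0.83) = 19.3 A

19.3 A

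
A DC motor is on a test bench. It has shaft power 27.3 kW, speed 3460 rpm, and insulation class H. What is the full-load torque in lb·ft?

ω = 2π × 3460/60 = 362.3 rad/s
τ = P/ω = 27300/362.3 = 75.35 N·m
In lb·ft: 75.35/1.356 = 55.6 lb·ft

55.6 lb·ft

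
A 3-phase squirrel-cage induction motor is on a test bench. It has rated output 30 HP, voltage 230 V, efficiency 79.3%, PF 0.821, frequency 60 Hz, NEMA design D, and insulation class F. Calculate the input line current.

86.3 A

P_out = 30 × 746 = 22380 W
P_in = P_out / η = 22380 / 0.793 = 28222 W
I_L = P_in / (√3·V_L·cosφ) = 28222 / (1.732 × 230 × 0.821) = 86.3 A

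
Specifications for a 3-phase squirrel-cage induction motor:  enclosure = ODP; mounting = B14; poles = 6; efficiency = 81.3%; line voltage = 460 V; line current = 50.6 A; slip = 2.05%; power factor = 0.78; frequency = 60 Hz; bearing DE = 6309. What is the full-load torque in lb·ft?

153 lb·ft

P_in = √3·V·I·cosφ = 1.732 × 460 × 50.6 × 0.78 = 31445 W
P_out = η·P_in = 0.813 × 31445 = 25565 W
n_s = 120×60/6 = 1200 rpm; n = 1200×(1−0.0205) = 1175 rpm
ω = 2π×1175/60 = 123 rad/s
τ = P_out/ω = 25565/123 = 207.8 N·m
In lb·ft: 207.8/1.356 = 153 lb·ft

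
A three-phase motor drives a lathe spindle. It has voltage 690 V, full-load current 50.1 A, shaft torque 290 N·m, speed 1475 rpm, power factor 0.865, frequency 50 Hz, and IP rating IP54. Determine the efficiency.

ω = 2π × 1475/60 = 154.5 rad/s; P_out = τω = 290 × 154.5 = 44805 W
P_in = √3·V_L·I_L·cosφ = 1.732 × 690 × 50.1 × 0.865 = 51791 W
η = P_out / P_in = 44805 / 51791 = 0.865 = 86.5%

86.5 %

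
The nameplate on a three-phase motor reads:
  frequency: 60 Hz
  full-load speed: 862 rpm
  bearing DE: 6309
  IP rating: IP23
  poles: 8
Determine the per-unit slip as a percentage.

n_s = 120f/p = 120×60/8 = 900 rpm
s = (n_s − n)/n_s = (900 − 862)/900 = 0.0422

4.22 %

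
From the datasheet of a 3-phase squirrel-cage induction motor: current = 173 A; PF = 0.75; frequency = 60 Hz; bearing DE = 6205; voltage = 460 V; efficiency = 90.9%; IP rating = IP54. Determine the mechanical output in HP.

126 HP

P_in = √3·V·I·cosφ = 1.732 × 460 × 173 × 0.75 = 103374 W
P_out = η·P_in = 0.909 × 103374 = 93967 W
= 93967/746 = 126 HP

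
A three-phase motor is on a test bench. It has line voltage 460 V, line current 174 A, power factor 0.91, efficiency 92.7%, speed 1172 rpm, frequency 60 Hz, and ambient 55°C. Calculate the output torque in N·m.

953 N·m

P_in = √3·V·I·cosφ = 1.732 × 460 × 174 × 0.91 = 126153 W
P_out = η·P_in = 0.927 × 126153 = 116944 W
n = 1172 rpm
ω = 2π×1172/60 = 122.7 rad/s
τ = P_out/ω = 116944/122.7 = 953 N·m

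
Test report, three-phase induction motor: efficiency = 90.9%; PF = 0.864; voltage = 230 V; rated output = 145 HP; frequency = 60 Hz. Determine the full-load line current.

346 A

P_out = 145 × 746 = 108170 W
P_in = P_out / η = 108170 / 0.909 = 118999 W
I_L = P_in / (√3·V_L·cosφ) = 118999 / (1.732 × 230 × 0.864) = 346 A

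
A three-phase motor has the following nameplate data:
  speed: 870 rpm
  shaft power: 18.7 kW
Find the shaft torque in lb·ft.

151 lb·ft

ω = 2π × 870/60 = 91.11 rad/s
τ = P/ω = 18700/91.11 = 205.2 N·m
In lb·ft: 205.2/1.356 = 151 lb·ft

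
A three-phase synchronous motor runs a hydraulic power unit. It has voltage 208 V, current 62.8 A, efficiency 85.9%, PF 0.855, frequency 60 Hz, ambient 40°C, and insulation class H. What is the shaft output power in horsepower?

P_in = √3·V·I·cosφ = 1.732 × 208 × 62.8 × 0.855 = 19344 W
P_out = η·P_in = 0.859 × 19344 = 16616 W
= 16616/746 = 22.3 HP

22.3 HP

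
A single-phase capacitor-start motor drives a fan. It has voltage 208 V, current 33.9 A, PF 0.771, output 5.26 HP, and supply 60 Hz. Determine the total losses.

1510 W

P_in = V·I·cosφ = 208×33.9×0.771 = 5436 W
P_out = 5.26×746 = 3924 W
Losses = P_in − P_out = 5436 − 3924 = 1512 W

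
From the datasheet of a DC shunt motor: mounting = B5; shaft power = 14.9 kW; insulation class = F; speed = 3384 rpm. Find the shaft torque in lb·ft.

ω = 2π × 3384/60 = 354.4 rad/s
τ = P/ω = 14900/354.4 = 42.04 N·m
In lb·ft: 42.04/1.356 = 31 lb·ft

31 lb·ft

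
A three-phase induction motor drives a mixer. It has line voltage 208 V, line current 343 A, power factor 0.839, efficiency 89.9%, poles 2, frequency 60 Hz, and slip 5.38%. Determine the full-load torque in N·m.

P_in = √3·V·I·cosφ = 1.732 × 208 × 343 × 0.839 = 103673 W
P_out = η·P_in = 0.899 × 103673 = 93202 W
n_s = 120×60/2 = 3600 rpm; n = 3600×(1−0.0538) = 3406 rpm
ω = 2π×3406/60 = 356.7 rad/s
τ = P_out/ω = 93202/356.7 = 261 N·m

261 N·m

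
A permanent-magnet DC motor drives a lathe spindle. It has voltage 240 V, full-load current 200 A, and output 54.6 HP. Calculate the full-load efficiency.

84.9 %

P_out = 54.6 × 746 = 40732 W
P_in = V·I = 240 × 200 = 48000 W
η = P_out / P_in = 40732 / 48000 = 0.849 = 84.9%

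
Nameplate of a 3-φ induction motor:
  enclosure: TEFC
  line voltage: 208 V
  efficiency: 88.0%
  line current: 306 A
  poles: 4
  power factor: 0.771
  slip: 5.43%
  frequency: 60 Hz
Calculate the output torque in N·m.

420 N·m

P_in = √3·V·I·cosφ = 1.732 × 208 × 306 × 0.771 = 84994 W
P_out = η·P_in = 0.88 × 84994 = 74795 W
n_s = 120×60/4 = 1800 rpm; n = 1800×(1−0.0543) = 1702 rpm
ω = 2π×1702/60 = 178.2 rad/s
τ = P_out/ω = 74795/178.2 = 420 N·m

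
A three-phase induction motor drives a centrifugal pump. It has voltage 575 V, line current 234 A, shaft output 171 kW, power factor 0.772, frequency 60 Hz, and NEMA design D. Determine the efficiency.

95.0 %

P_out = 171 kW = 171000 W
P_in = √3·V_L·I_L·cosφ = 1.732 × 575 × 234 × 0.772 = 179907 W
η = P_out / P_in = 171000 / 179907 = 0.950 = 95.0%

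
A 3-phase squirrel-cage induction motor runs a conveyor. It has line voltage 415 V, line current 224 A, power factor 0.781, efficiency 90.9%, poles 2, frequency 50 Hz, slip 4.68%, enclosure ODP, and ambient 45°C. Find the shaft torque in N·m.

382 N·m

P_in = √3·V·I·cosφ = 1.732 × 415 × 224 × 0.781 = 125746 W
P_out = η·P_in = 0.909 × 125746 = 114303 W
n_s = 120×50/2 = 3000 rpm; n = 3000×(1−0.0468) = 2860 rpm
ω = 2π×2860/60 = 299.5 rad/s
τ = P_out/ω = 114303/299.5 = 382 N·m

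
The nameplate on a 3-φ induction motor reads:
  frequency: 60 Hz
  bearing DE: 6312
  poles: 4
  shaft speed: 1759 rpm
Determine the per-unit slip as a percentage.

2.3 %

n_s = 120f/p = 120×60/4 = 1800 rpm
s = (n_s − n)/n_s = (1800 − 1759)/1800 = 0.0228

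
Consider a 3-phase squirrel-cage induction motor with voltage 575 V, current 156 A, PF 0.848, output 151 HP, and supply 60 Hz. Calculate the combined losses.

P_in = √3·V·I·cosφ = 1.732×575×156×0.848 = 131746 W
P_out = 151×746 = 112646 W
Losses = P_in − P_out = 131746 − 112646 = 19100 W

19.1 kW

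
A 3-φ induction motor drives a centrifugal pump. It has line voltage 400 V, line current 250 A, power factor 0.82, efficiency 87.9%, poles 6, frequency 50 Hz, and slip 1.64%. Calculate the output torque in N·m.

P_in = √3·V·I·cosφ = 1.732 × 400 × 250 × 0.82 = 142024 W
P_out = η·P_in = 0.879 × 142024 = 124839 W
n_s = 120×50/6 = 1000 rpm; n = 1000×(1−0.0164) = 984 rpm
ω = 2π×984/60 = 103 rad/s
τ = P_out/ω = 124839/103 = 1210 N·m

1210 N·m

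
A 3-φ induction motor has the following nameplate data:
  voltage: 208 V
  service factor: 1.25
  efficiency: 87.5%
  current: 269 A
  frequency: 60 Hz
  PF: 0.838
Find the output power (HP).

95.3 HP

P_in = √3·V·I·cosφ = 1.732 × 208 × 269 × 0.838 = 81210 W
P_out = η·P_in = 0.875 × 81210 = 71059 W
= 71059/746 = 95.3 HP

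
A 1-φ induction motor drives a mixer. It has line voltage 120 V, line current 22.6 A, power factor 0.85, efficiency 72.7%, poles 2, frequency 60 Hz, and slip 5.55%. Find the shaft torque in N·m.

4.71 N·m

P_in = V·I·cosφ = 120 × 22.6 × 0.85 = 2305 W
P_out = η·P_in = 0.727 × 2305 = 1676 W
n_s = 120×60/2 = 3600 rpm; n = 3600×(1−0.0555) = 3400 rpm
ω = 2π×3400/60 = 356 rad/s
τ = P_out/ω = 1676/356 = 4.71 N·m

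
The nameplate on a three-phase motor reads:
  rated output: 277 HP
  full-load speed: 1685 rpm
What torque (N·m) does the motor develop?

1170 N·m

P_out = 277 × 746 = 206642 W
ω = 2π × 1685/60 = 176.5 rad/s
τ = P_out/ω = 206642/176.5 = 1170 N·m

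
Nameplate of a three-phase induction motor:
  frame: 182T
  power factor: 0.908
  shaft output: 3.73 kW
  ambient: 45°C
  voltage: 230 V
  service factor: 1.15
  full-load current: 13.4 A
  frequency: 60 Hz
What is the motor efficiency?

P_out = 3.73 kW = 3730 W
P_in = √3·V_L·I_L·cosφ = 1.732 × 230 × 13.4 × 0.908 = 4847 W
η = P_out / P_in = 3730 / 4847 = 0.770 = 77.0%

77.0 %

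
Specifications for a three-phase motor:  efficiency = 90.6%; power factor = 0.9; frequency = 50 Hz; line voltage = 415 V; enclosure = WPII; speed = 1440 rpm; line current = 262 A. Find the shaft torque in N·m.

1020 N·m

P_in = √3·V·I·cosφ = 1.732 × 415 × 262 × 0.9 = 169488 W
P_out = η·P_in = 0.906 × 169488 = 153556 W
n = 1440 rpm
ω = 2π×1440/60 = 150.8 rad/s
τ = P_out/ω = 153556/150.8 = 1020 N·m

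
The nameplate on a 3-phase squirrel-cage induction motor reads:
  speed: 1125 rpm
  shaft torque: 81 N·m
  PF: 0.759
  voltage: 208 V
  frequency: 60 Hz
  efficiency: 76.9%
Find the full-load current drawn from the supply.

ω = 2π×1125/60 = 117.8 rad/s; P_out = τω = 81 × 117.8 = 9542 W
P_in = P_out / η = 9542 / 0.769 = 12408 W
I_L = P_in / (√3·V_L·cosφ) = 12408 / (1.732 × 208 × 0.759) = 45.4 A

45.4 A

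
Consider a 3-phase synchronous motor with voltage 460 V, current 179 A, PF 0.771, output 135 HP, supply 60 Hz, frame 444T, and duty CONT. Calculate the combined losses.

9250 W

P_in = √3·V·I·cosφ = 1.732×460×179×0.771 = 109955 W
P_out = 135×746 = 100710 W
Losses = P_in − P_out = 109955 − 100710 = 9245 W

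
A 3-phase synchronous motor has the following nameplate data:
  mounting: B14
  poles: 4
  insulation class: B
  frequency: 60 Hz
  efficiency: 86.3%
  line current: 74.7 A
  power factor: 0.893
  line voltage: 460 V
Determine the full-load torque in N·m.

P_in = √3·V·I·cosφ = 1.732 × 460 × 74.7 × 0.893 = 53147 W
P_out = η·P_in = 0.863 × 53147 = 45866 W
n = n_s = 120×60/4 = 1800 rpm (synchronous)
ω = 2π×1800/60 = 188.5 rad/s
τ = P_out/ω = 45866/188.5 = 243 N·m

243 N·m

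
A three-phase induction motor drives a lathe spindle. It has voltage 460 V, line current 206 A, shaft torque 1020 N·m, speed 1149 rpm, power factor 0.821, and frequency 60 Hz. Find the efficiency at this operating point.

91.1 %

ω = 2π × 1149/60 = 120.3 rad/s; P_out = τω = 1020 × 120.3 = 122706 W
P_in = √3·V_L·I_L·cosφ = 1.732 × 460 × 206 × 0.821 = 134746 W
η = P_out / P_in = 122706 / 134746 = 0.911 = 91.1%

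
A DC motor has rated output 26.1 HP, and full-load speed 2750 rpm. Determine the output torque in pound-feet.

49.9 lb·ft

P_out = 26.1 × 746 = 19471 W
ω = 2π × 2750/60 = 288 rad/s
τ = P_out/ω = 19471/288 = 67.61 N·m
In lb·ft: 67.61/1.356 = 49.9 lb·ft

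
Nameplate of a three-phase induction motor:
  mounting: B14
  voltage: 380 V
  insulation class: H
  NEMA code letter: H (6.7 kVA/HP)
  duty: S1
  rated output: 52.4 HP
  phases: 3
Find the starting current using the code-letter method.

533 A

S_LR = 6.7 × 52.4 = 351.08 kVA
I_LR = S_LR/(√3·V_L) = 351080/(1.732×380) = 533 A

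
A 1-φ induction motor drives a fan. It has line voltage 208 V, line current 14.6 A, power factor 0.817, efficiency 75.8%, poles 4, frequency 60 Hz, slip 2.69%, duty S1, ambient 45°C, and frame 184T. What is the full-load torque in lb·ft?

P_in = V·I·cosφ = 208 × 14.6 × 0.817 = 2481 W
P_out = η·P_in = 0.758 × 2481 = 1881 W
n_s = 120×60/4 = 1800 rpm; n = 1800×(1−0.0269) = 1752 rpm
ω = 2π×1752/60 = 183.5 rad/s
τ = P_out/ω = 1881/183.5 = 10.25 N·m
In lb·ft: 10.25/1.356 = 7.56 lb·ft

7.56 lb·ft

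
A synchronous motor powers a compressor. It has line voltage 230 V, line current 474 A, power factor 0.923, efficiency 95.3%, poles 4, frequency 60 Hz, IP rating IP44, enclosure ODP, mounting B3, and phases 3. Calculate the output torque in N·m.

881 N·m

P_in = √3·V·I·cosφ = 1.732 × 230 × 474 × 0.923 = 174283 W
P_out = η·P_in = 0.953 × 174283 = 166092 W
n = n_s = 120×60/4 = 1800 rpm (synchronous)
ω = 2π×1800/60 = 188.5 rad/s
τ = P_out/ω = 166092/188.5 = 881 N·m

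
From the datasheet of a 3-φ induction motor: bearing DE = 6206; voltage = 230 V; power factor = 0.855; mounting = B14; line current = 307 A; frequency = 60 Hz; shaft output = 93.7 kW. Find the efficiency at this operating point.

P_out = 93.7 kW = 93700 W
P_in = √3·V_L·I_L·cosφ = 1.732 × 230 × 307 × 0.855 = 104564 W
η = P_out / P_in = 93700 / 104564 = 0.896 = 89.6%

89.6 %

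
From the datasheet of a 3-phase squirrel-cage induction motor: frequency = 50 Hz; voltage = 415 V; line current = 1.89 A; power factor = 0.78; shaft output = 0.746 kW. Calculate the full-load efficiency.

70.4 %

P_out = 0.746 kW = 746 W
P_in = √3·V_L·I_L·cosφ = 1.732 × 415 × 1.89 × 0.78 = 1060 W
η = P_out / P_in = 746 / 1060 = 0.704 = 70.4%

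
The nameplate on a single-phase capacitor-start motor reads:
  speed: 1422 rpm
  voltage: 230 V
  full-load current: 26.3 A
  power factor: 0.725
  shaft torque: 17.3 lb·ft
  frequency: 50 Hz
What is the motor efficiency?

τ = 17.3 lb·ft × 1.356 = 23.46 N·m
ω = 2π × 1422/60 = 148.9 rad/s; P_out = τω = 23.46 × 148.9 = 3493 W
P_in = V·I·cosφ = 230 × 26.3 × 0.725 = 4386 W
η = P_out / P_in = 3493 / 4386 = 0.796 = 79.6%

79.6 %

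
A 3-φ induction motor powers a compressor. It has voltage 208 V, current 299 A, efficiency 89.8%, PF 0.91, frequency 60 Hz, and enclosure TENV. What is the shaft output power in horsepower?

P_in = √3·V·I·cosφ = 1.732 × 208 × 299 × 0.91 = 98022 W
P_out = η·P_in = 0.898 × 98022 = 88024 W
= 88024/746 = 118 HP

118 HP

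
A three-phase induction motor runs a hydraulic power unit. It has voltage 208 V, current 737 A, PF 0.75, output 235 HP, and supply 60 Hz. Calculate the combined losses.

P_in = √3·V·I·cosφ = 1.732×208×737×0.75 = 199132 W
P_out = 235×746 = 175310 W
Losses = P_in − P_out = 199132 − 175310 = 23822 W

23800 W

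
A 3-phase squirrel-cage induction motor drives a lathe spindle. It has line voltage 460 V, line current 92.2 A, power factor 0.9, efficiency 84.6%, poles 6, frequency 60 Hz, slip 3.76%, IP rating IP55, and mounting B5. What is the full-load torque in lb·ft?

P_in = √3·V·I·cosφ = 1.732 × 460 × 92.2 × 0.9 = 66112 W
P_out = η·P_in = 0.846 × 66112 = 55931 W
n_s = 120×60/6 = 1200 rpm; n = 1200×(1−0.0376) = 1155 rpm
ω = 2π×1155/60 = 121 rad/s
τ = P_out/ω = 55931/121 = 462.2 N·m
In lb·ft: 462.2/1.356 = 341 lb·ft

341 lb·ft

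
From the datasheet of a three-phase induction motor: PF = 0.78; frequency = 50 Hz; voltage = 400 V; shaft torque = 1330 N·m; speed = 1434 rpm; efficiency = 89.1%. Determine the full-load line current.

ω = 2π×1434/60 = 150.2 rad/s; P_out = τω = 1330 × 150.2 = 199766 W
P_in = P_out / η = 199766 / 0.891 = 224204 W
I_L = P_in / (√3·V_L·cosφ) = 224204 / (1.732 × 400 × 0.78) = 415 A

415 A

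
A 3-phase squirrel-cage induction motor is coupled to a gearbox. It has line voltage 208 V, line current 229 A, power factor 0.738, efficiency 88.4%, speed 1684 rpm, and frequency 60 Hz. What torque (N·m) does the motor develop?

305 N·m

P_in = √3·V·I·cosφ = 1.732 × 208 × 229 × 0.738 = 60884 W
P_out = η·P_in = 0.884 × 60884 = 53821 W
n = 1684 rpm
ω = 2π×1684/60 = 176.3 rad/s
τ = P_out/ω = 53821/176.3 = 305 N·m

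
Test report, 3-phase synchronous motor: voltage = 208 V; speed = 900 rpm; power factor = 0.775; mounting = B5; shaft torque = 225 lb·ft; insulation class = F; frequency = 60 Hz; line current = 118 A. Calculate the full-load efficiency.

87.3 %

τ = 225 lb·ft × 1.356 = 305.1 N·m
ω = 2π × 900/60 = 94.25 rad/s; P_out = τω = 305.1 × 94.25 = 28756 W
P_in = √3·V_L·I_L·cosφ = 1.732 × 208 × 118 × 0.775 = 32945 W
η = P_out / P_in = 28756 / 32945 = 0.873 = 87.3%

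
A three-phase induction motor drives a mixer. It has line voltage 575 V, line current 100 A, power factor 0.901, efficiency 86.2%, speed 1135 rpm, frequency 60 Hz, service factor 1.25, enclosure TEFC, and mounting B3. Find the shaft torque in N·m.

651 N·m

P_in = √3·V·I·cosφ = 1.732 × 575 × 100 × 0.901 = 89731 W
P_out = η·P_in = 0.862 × 89731 = 77348 W
n = 1135 rpm
ω = 2π×1135/60 = 118.9 rad/s
τ = P_out/ω = 77348/118.9 = 651 N·m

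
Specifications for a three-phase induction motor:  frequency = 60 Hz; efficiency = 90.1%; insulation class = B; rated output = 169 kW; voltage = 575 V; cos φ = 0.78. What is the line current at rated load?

P_out = 169 kW = 169000 W
P_in = P_out / η = 169000 / 0.901 = 187569 W
I_L = P_in / (√3·V_L·cosφ) = 187569 / (1.732 × 575 × 0.78) = 241 A

241 A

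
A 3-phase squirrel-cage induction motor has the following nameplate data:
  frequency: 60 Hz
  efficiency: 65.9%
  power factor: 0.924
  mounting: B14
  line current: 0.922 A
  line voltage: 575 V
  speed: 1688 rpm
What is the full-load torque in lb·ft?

P_in = √3·V·I·cosφ = 1.732 × 575 × 0.922 × 0.924 = 848 W
P_out = η·P_in = 0.659 × 848 = 559 W
n = 1688 rpm
ω = 2π×1688/60 = 176.8 rad/s
τ = P_out/ω = 559/176.8 = 3.162 N·m
In lb·ft: 3.162/1.356 = 2.33 lb·ft

2.33 lb·ft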